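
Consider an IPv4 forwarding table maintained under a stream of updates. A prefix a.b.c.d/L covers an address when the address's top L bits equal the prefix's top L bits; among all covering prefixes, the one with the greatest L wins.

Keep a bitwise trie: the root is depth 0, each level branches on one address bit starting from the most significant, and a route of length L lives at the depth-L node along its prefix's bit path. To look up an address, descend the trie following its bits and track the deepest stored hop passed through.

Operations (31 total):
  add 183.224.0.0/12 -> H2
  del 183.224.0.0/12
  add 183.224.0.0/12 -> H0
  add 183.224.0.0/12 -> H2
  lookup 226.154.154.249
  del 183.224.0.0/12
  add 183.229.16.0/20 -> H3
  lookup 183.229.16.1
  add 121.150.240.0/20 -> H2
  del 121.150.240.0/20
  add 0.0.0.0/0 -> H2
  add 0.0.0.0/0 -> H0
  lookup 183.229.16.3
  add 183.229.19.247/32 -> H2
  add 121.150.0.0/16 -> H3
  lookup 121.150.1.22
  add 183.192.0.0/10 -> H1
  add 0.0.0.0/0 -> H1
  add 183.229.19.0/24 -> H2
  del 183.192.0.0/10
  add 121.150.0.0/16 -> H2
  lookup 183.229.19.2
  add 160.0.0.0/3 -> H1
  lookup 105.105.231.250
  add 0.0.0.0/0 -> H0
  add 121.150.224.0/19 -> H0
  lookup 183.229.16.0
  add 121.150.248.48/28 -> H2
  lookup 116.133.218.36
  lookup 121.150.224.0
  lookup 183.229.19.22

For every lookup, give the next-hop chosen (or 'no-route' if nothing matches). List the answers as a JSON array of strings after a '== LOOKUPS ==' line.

Trace:
  + 183.224.0.0/12 (H2) depth=12
  - 183.224.0.0/12 clear@12
  + 183.224.0.0/12 (H0) depth=12
  + 183.224.0.0/12 (H2) depth=12
  Q 226.154.154.249: descend 1 ; hops seen [∅] ; pick no-route
  - 183.224.0.0/12 clear@12
  + 183.229.16.0/20 (H3) depth=20
  Q 183.229.16.1: descend 10110111111001010001 ; hops seen [H3] ; pick H3
  + 121.150.240.0/20 (H2) depth=20
  - 121.150.240.0/20 clear@20
  + 0.0.0.0/0 (H2) depth=0
  + 0.0.0.0/0 (H0) depth=0
  Q 183.229.16.3: descend 10110111111001010001 ; hops seen [H0,H3] ; pick H3
  + 183.229.19.247/32 (H2) depth=32
  + 121.150.0.0/16 (H3) depth=16
  Q 121.150.1.22: descend 0111100110010110 ; hops seen [H0,H3] ; pick H3
  + 183.192.0.0/10 (H1) depth=10
  + 0.0.0.0/0 (H1) depth=0
  + 183.229.19.0/24 (H2) depth=24
  - 183.192.0.0/10 clear@10
  + 121.150.0.0/16 (H2) depth=16
  Q 183.229.19.2: descend 101101111110010100010011 ; hops seen [H1,H3,H2] ; pick H2
  + 160.0.0.0/3 (H1) depth=3
  Q 105.105.231.250: descend 011 ; hops seen [H1] ; pick H1
  + 0.0.0.0/0 (H0) depth=0
  + 121.150.224.0/19 (H0) depth=19
  Q 183.229.16.0: descend 1011011111100101000100 ; hops seen [H0,H1,H3] ; pick H3
  + 121.150.248.48/28 (H2) depth=28
  Q 116.133.218.36: descend 0111 ; hops seen [H0] ; pick H0
  Q 121.150.224.0: descend 0111100110010110111 ; hops seen [H0,H2,H0] ; pick H0
  Q 183.229.19.22: descend 101101111110010100010011 ; hops seen [H0,H1,H3,H2] ; pick H2

== LOOKUPS ==
["no-route","H3","H3","H3","H2","H1","H3","H0","H0","H2"]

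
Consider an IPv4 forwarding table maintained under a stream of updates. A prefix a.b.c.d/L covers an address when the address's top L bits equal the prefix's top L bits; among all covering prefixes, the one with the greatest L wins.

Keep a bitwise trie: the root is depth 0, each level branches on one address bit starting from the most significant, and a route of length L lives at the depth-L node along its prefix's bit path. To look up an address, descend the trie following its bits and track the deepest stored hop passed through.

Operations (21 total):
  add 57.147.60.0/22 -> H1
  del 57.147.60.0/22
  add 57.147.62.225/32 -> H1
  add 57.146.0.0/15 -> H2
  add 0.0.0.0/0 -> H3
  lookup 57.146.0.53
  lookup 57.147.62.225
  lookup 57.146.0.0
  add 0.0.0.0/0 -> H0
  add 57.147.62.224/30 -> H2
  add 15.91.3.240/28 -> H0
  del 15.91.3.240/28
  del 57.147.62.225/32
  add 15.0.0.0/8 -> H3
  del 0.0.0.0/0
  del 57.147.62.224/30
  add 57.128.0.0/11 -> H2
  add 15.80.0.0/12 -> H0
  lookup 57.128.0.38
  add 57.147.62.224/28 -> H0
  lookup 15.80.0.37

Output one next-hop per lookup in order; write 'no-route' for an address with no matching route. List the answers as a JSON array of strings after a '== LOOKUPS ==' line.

Process each operation:
  add 57.147.60.0/22 -> H1 at depth 22
  - 57.147.60.0/22 clear@22
  add 57.147.62.225/32 -> H1 at depth 32
  add 57.146.0.0/15 -> H2 at depth 15
  add 0.0.0.0/0 -> H3 at depth 0
  ? 57.146.0.53  path d0:H3→d1:-→d2:-→d3:-→d4:-→d5:-→d6:-→d7:-→d8:-→d9:-→d10:-→d11:-→d12:-→d13:-→d14:-→d15:H2  best=H2
  ? 57.147.62.225  path d0:H3→d1:-→d2:-→d3:-→d4:-→d5:-→d6:-→d7:-→d8:-→d9:-→d10:-→d11:-→d12:-→d13:-→d14:-→d15:H2→d16:-→d17:-→d18:-→d19:-→d20:-→d21:-→d22:-→d23:-→d24:-→d25:-→d26:-→d27:-→d28:-→d29:-→d30:-→d31:-→d32:H1  best=H1
  ? 57.146.0.0  path d0:H3→d1:-→d2:-→d3:-→d4:-→d5:-→d6:-→d7:-→d8:-→d9:-→d10:-→d11:-→d12:-→d13:-→d14:-→d15:H2  best=H2
  add 0.0.0.0/0 -> H0 at depth 0
  add 57.147.62.224/30 -> H2 at depth 30
  add 15.91.3.240/28 -> H0 at depth 28
  - 15.91.3.240/28 clear@28
  - 57.147.62.225/32 clear@32
  add 15.0.0.0/8 -> H3 at depth 8
  - 0.0.0.0/0 clear@0
  - 57.147.62.224/30 clear@30
  add 57.128.0.0/11 -> H2 at depth 11
  add 15.80.0.0/12 -> H0 at depth 12
  ? 57.128.0.38  path d0:-→d1:-→d2:-→d3:-→d4:-→d5:-→d6:-→d7:-→d8:-→d9:-→d10:-→d11:H2  best=H2
  add 57.147.62.224/28 -> H0 at depth 28
  ? 15.80.0.37  path d0:-→d1:-→d2:-→d3:-→d4:-→d5:-→d6:-→d7:-→d8:H3→d9:-→d10:-→d11:-→d12:H0  best=H0

== LOOKUPS ==
["H2","H1","H2","H2","H0"]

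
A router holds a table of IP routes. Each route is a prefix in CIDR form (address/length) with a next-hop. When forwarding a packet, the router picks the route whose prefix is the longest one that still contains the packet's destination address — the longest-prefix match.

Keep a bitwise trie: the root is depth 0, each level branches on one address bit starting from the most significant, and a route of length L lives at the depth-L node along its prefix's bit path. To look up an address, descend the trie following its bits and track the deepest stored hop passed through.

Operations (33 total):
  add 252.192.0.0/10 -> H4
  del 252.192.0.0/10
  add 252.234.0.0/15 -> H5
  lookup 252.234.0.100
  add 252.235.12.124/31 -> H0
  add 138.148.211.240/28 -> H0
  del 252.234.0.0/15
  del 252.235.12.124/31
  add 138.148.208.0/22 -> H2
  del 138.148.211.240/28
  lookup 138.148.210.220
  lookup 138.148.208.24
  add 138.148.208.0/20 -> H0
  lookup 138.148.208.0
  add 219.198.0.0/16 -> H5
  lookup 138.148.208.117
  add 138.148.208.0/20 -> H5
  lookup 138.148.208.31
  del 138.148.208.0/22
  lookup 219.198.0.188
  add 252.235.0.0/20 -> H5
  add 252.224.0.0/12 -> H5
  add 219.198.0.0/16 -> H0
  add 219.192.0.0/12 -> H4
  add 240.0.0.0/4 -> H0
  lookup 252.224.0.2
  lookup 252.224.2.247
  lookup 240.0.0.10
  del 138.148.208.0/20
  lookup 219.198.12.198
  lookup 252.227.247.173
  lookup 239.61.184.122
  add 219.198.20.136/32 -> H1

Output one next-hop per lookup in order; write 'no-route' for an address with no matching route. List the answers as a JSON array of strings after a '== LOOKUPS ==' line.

Process each operation:
  + 252.192.0.0/10 (H4) depth=10
  - 252.192.0.0/10 clear@10
  + 252.234.0.0/15 (H5) depth=15
  ? 252.234.0.100  path d0:-→d1:-→d2:-→d3:-→d4:-→d5:-→d6:-→d7:-→d8:-→d9:-→d10:-→d11:-→d12:-→d13:-→d14:-→d15:H5  best=H5
  + 252.235.12.124/31 (H0) depth=31
  + 138.148.211.240/28 (H0) depth=28
  - 252.234.0.0/15 clear@15
  - 252.235.12.124/31 clear@31
  + 138.148.208.0/22 (H2) depth=22
  - 138.148.211.240/28 clear@28
  ? 138.148.210.220  path d0:-→d1:-→d2:-→d3:-→d4:-→d5:-→d6:-→d7:-→d8:-→d9:-→d10:-→d11:-→d12:-→d13:-→d14:-→d15:-→d16:-→d17:-→d18:-→d19:-→d20:-→d21:-→d22:H2→d23:-  best=H2
  ? 138.148.208.24  path d0:-→d1:-→d2:-→d3:-→d4:-→d5:-→d6:-→d7:-→d8:-→d9:-→d10:-→d11:-→d12:-→d13:-→d14:-→d15:-→d16:-→d17:-→d18:-→d19:-→d20:-→d21:-→d22:H2  best=H2
  + 138.148.208.0/20 (H0) depth=20
  ? 138.148.208.0  path d0:-→d1:-→d2:-→d3:-→d4:-→d5:-→d6:-→d7:-→d8:-→d9:-→d10:-→d11:-→d12:-→d13:-→d14:-→d15:-→d16:-→d17:-→d18:-→d19:-→d20:H0→d21:-→d22:H2  best=H2
  + 219.198.0.0/16 (H5) depth=16
  ? 138.148.208.117  path d0:-→d1:-→d2:-→d3:-→d4:-→d5:-→d6:-→d7:-→d8:-→d9:-→d10:-→d11:-→d12:-→d13:-→d14:-→d15:-→d16:-→d17:-→d18:-→d19:-→d20:H0→d21:-→d22:H2  best=H2
  + 138.148.208.0/20 (H5) depth=20
  ? 138.148.208.31  path d0:-→d1:-→d2:-→d3:-→d4:-→d5:-→d6:-→d7:-→d8:-→d9:-→d10:-→d11:-→d12:-→d13:-→d14:-→d15:-→d16:-→d17:-→d18:-→d19:-→d20:H5→d21:-→d22:H2  best=H2
  - 138.148.208.0/22 clear@22
  ? 219.198.0.188  path d0:-→d1:-→d2:-→d3:-→d4:-→d5:-→d6:-→d7:-→d8:-→d9:-→d10:-→d11:-→d12:-→d13:-→d14:-→d15:-→d16:H5  best=H5
  + 252.235.0.0/20 (H5) depth=20
  + 252.224.0.0/12 (H5) depth=12
  + 219.198.0.0/16 (H0) depth=16
  + 219.192.0.0/12 (H4) depth=12
  + 240.0.0.0/4 (H0) depth=4
  ? 252.224.0.2  path d0:-→d1:-→d2:-→d3:-→d4:H0→d5:-→d6:-→d7:-→d8:-→d9:-→d10:-→d11:-→d12:H5  best=H5
  ? 252.224.2.247  path d0:-→d1:-→d2:-→d3:-→d4:H0→d5:-→d6:-→d7:-→d8:-→d9:-→d10:-→d11:-→d12:H5  best=H5
  ? 240.0.0.10  path d0:-→d1:-→d2:-→d3:-→d4:H0  best=H0
  - 138.148.208.0/20 clear@20
  ? 219.198.12.198  path d0:-→d1:-→d2:-→d3:-→d4:-→d5:-→d6:-→d7:-→d8:-→d9:-→d10:-→d11:-→d12:H4→d13:-→d14:-→d15:-→d16:H0  best=H0
  ? 252.227.247.173  path d0:-→d1:-→d2:-→d3:-→d4:H0→d5:-→d6:-→d7:-→d8:-→d9:-→d10:-→d11:-→d12:H5  best=H5
  ? 239.61.184.122  path d0:-→d1:-→d2:-→d3:-  best=no-route
  + 219.198.20.136/32 (H1) depth=32

== LOOKUPS ==
["H5","H2","H2","H2","H2","H2","H5","H5","H5","H0","H0","H5","no-route"]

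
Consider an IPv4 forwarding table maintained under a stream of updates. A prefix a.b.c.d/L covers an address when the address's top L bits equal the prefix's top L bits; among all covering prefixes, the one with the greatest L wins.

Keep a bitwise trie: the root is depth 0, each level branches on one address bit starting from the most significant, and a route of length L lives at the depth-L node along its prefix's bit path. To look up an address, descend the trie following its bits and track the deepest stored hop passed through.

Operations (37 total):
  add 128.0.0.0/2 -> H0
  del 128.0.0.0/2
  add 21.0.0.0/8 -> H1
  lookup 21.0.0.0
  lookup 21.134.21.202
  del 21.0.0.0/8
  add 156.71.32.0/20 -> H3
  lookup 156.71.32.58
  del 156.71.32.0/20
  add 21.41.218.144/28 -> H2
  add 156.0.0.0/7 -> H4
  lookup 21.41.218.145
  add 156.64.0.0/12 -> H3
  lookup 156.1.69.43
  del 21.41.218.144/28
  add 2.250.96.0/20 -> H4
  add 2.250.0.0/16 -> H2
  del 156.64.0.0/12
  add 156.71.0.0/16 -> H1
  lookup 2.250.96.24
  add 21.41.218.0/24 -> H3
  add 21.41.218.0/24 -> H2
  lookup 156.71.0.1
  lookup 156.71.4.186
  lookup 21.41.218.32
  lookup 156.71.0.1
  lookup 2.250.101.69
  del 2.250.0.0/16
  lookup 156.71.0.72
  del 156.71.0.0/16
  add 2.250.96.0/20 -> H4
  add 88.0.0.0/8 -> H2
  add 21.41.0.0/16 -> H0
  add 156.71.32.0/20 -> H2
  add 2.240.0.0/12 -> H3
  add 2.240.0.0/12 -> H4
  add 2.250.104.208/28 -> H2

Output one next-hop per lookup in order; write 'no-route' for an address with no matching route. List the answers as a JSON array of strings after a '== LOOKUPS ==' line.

Trace:
  + 128.0.0.0/2 (H0) depth=2
  - 128.0.0.0/2 clear@2
  + 21.0.0.0/8 (H1) depth=8
  Q 21.0.0.0: descend 00010101 ; hops seen [H1] ; pick H1
  Q 21.134.21.202: descend 00010101 ; hops seen [H1] ; pick H1
  - 21.0.0.0/8 clear@8
  + 156.71.32.0/20 (H3) depth=20
  Q 156.71.32.58: descend 10011100010001110010 ; hops seen [H3] ; pick H3
  - 156.71.32.0/20 clear@20
  + 21.41.218.144/28 (H2) depth=28
  + 156.0.0.0/7 (H4) depth=7
  Q 21.41.218.145: descend 0001010100101001110110101001 ; hops seen [H2] ; pick H2
  + 156.64.0.0/12 (H3) depth=12
  Q 156.1.69.43: descend 100111000 ; hops seen [H4] ; pick H4
  - 21.41.218.144/28 clear@28
  + 2.250.96.0/20 (H4) depth=20
  + 2.250.0.0/16 (H2) depth=16
  - 156.64.0.0/12 clear@12
  + 156.71.0.0/16 (H1) depth=16
  Q 2.250.96.24: descend 00000010111110100110 ; hops seen [H2,H4] ; pick H4
  + 21.41.218.0/24 (H3) depth=24
  + 21.41.218.0/24 (H2) depth=24
  Q 156.71.0.1: descend 100111000100011100 ; hops seen [H4,H1] ; pick H1
  Q 156.71.4.186: descend 100111000100011100 ; hops seen [H4,H1] ; pick H1
  Q 21.41.218.32: descend 000101010010100111011010 ; hops seen [H2] ; pick H2
  Q 156.71.0.1: descend 100111000100011100 ; hops seen [H4,H1] ; pick H1
  Q 2.250.101.69: descend 00000010111110100110 ; hops seen [H2,H4] ; pick H4
  - 2.250.0.0/16 clear@16
  Q 156.71.0.72: descend 100111000100011100 ; hops seen [H4,H1] ; pick H1
  - 156.71.0.0/16 clear@16
  + 2.250.96.0/20 (H4) depth=20
  + 88.0.0.0/8 (H2) depth=8
  + 21.41.0.0/16 (H0) depth=16
  + 156.71.32.0/20 (H2) depth=20
  + 2.240.0.0/12 (H3) depth=12
  + 2.240.0.0/12 (H4) depth=12
  + 2.250.104.208/28 (H2) depth=28

== LOOKUPS ==
["H1","H1","H3","H2","H4","H4","H1","H1","H2","H1","H4","H1"]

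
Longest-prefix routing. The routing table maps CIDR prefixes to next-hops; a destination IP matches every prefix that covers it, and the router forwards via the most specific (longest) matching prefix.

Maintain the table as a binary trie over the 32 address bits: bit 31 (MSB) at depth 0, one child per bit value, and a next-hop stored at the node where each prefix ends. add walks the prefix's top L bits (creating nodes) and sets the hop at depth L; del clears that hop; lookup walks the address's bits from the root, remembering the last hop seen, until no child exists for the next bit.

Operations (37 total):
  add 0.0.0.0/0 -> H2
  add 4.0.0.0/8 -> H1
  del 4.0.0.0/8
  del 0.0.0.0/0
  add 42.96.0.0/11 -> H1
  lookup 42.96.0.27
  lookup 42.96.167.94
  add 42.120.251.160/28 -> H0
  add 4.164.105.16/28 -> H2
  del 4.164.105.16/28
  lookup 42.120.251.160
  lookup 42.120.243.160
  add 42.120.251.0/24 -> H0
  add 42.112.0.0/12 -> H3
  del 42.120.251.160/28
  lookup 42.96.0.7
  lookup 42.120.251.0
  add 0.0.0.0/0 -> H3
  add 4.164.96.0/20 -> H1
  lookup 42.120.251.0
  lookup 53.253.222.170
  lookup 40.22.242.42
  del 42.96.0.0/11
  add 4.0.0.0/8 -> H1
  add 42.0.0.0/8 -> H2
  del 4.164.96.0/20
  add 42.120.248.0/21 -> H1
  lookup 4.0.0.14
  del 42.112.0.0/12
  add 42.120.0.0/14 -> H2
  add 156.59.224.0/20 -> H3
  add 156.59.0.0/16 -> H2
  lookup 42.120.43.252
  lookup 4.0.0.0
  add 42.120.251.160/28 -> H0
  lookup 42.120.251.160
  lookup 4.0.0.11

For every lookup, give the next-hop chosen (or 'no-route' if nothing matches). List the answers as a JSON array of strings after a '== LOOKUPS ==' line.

Process each operation:
  add 0.0.0.0/0 -> H2 at depth 0
  add 4.0.0.0/8 -> H1 at depth 8
  - 4.0.0.0/8 clear@8
  - 0.0.0.0/0 clear@0
  add 42.96.0.0/11 -> H1 at depth 11
  lookup 42.96.0.27: bits 00101010011 walk d0:-→d1:-→d2:-→d3:-→d4:-→d5:-→d6:-→d7:-→d8:-→d9:-→d10:-→d11:H1 -> H1
  lookup 42.96.167.94: bits 00101010011 walk d0:-→d1:-→d2:-→d3:-→d4:-→d5:-→d6:-→d7:-→d8:-→d9:-→d10:-→d11:H1 -> H1
  add 42.120.251.160/28 -> H0 at depth 28
  add 4.164.105.16/28 -> H2 at depth 28
  - 4.164.105.16/28 clear@28
  lookup 42.120.251.160: bits 0010101001111000111110111010 walk d0:-→d1:-→d2:-→d3:-→d4:-→d5:-→d6:-→d7:-→d8:-→d9:-→d10:-→d11:H1→d12:-→d13:-→d14:-→d15:-→d16:-→d17:-→d18:-→d19:-→d20:-→d21:-→d22:-→d23:-→d24:-→d25:-→d26:-→d27:-→d28:H0 -> H0
  lookup 42.120.243.160: bits 00101010011110001111 walk d0:-→d1:-→d2:-→d3:-→d4:-→d5:-→d6:-→d7:-→d8:-→d9:-→d10:-→d11:H1→d12:-→d13:-→d14:-→d15:-→d16:-→d17:-→d18:-→d19:-→d20:- -> H1
  add 42.120.251.0/24 -> H0 at depth 24
  add 42.112.0.0/12 -> H3 at depth 12
  - 42.120.251.160/28 clear@28
  lookup 42.96.0.7: bits 00101010011 walk d0:-→d1:-→d2:-→d3:-→d4:-→d5:-→d6:-→d7:-→d8:-→d9:-→d10:-→d11:H1 -> H1
  lookup 42.120.251.0: bits 001010100111100011111011 walk d0:-→d1:-→d2:-→d3:-→d4:-→d5:-→d6:-→d7:-→d8:-→d9:-→d10:-→d11:H1→d12:H3→d13:-→d14:-→d15:-→d16:-→d17:-→d18:-→d19:-→d20:-→d21:-→d22:-→d23:-→d24:H0 -> H0
  add 0.0.0.0/0 -> H3 at depth 0
  add 4.164.96.0/20 -> H1 at depth 20
  lookup 42.120.251.0: bits 001010100111100011111011 walk d0:H3→d1:-→d2:-→d3:-→d4:-→d5:-→d6:-→d7:-→d8:-→d9:-→d10:-→d11:H1→d12:H3→d13:-→d14:-→d15:-→d16:-→d17:-→d18:-→d19:-→d20:-→d21:-→d22:-→d23:-→d24:H0 -> H0
  lookup 53.253.222.170: bits 001 walk d0:H3→d1:-→d2:-→d3:- -> H3
  lookup 40.22.242.42: bits 001010 walk d0:H3→d1:-→d2:-→d3:-→d4:-→d5:-→d6:- -> H3
  - 42.96.0.0/11 clear@11
  add 4.0.0.0/8 -> H1 at depth 8
  add 42.0.0.0/8 -> H2 at depth 8
  - 4.164.96.0/20 clear@20
  add 42.120.248.0/21 -> H1 at depth 21
  lookup 4.0.0.14: bits 00000100 walk d0:H3→d1:-→d2:-→d3:-→d4:-→d5:-→d6:-→d7:-→d8:H1 -> H1
  - 42.112.0.0/12 clear@12
  add 42.120.0.0/14 -> H2 at depth 14
  add 156.59.224.0/20 -> H3 at depth 20
  add 156.59.0.0/16 -> H2 at depth 16
  lookup 42.120.43.252: bits 0010101001111000 walk d0:H3→d1:-→d2:-→d3:-→d4:-→d5:-→d6:-→d7:-→d8:H2→d9:-→d10:-→d11:-→d12:-→d13:-→d14:H2→d15:-→d16:- -> H2
  lookup 4.0.0.0: bits 00000100 walk d0:H3→d1:-→d2:-→d3:-→d4:-→d5:-→d6:-→d7:-→d8:H1 -> H1
  add 42.120.251.160/28 -> H0 at depth 28
  lookup 42.120.251.160: bits 0010101001111000111110111010 walk d0:H3→d1:-→d2:-→d3:-→d4:-→d5:-→d6:-→d7:-→d8:H2→d9:-→d10:-→d11:-→d12:-→d13:-→d14:H2→d15:-→d16:-→d17:-→d18:-→d19:-→d20:-→d21:H1→d22:-→d23:-→d24:H0→d25:-→d26:-→d27:-→d28:H0 -> H0
  lookup 4.0.0.11: bits 00000100 walk d0:H3→d1:-→d2:-→d3:-→d4:-→d5:-→d6:-→d7:-→d8:H1 -> H1

== LOOKUPS ==
["H1","H1","H0","H1","H1","H0","H0","H3","H3","H1","H2","H1","H0","H1"]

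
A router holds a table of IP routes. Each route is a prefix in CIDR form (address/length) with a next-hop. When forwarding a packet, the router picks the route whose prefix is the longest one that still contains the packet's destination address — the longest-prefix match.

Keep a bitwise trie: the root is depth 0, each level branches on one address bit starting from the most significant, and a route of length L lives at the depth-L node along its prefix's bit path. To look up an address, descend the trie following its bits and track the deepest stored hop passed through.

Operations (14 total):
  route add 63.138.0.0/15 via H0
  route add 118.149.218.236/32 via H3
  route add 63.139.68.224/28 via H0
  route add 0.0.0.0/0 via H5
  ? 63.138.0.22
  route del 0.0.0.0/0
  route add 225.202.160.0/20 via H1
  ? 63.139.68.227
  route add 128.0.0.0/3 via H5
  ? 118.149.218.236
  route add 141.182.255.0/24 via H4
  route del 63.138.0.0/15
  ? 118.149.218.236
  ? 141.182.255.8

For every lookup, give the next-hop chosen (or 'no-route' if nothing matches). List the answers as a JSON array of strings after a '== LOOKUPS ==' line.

Trace:
  add 63.138.0.0/15 -> H0 at depth 15
  add 118.149.218.236/32 -> H3 at depth 32
  add 63.139.68.224/28 -> H0 at depth 28
  add 0.0.0.0/0 -> H5 at depth 0
  ? 63.138.0.22  path d0:H5→d1:-→d2:-→d3:-→d4:-→d5:-→d6:-→d7:-→d8:-→d9:-→d10:-→d11:-→d12:-→d13:-→d14:-→d15:H0  best=H0
  - 0.0.0.0/0 clear@0
  add 225.202.160.0/20 -> H1 at depth 20
  ? 63.139.68.227  path d0:-→d1:-→d2:-→d3:-→d4:-→d5:-→d6:-→d7:-→d8:-→d9:-→d10:-→d11:-→d12:-→d13:-→d14:-→d15:H0→d16:-→d17:-→d18:-→d19:-→d20:-→d21:-→d22:-→d23:-→d24:-→d25:-→d26:-→d27:-→d28:H0  best=H0
  add 128.0.0.0/3 -> H5 at depth 3
  ? 118.149.218.236  path d0:-→d1:-→d2:-→d3:-→d4:-→d5:-→d6:-→d7:-→d8:-→d9:-→d10:-→d11:-→d12:-→d13:-→d14:-→d15:-→d16:-→d17:-→d18:-→d19:-→d20:-→d21:-→d22:-→d23:-→d24:-→d25:-→d26:-→d27:-→d28:-→d29:-→d30:-→d31:-→d32:H3  best=H3
  add 141.182.255.0/24 -> H4 at depth 24
  - 63.138.0.0/15 clear@15
  ? 118.149.218.236  path d0:-→d1:-→d2:-→d3:-→d4:-→d5:-→d6:-→d7:-→d8:-→d9:-→d10:-→d11:-→d12:-→d13:-→d14:-→d15:-→d16:-→d17:-→d18:-→d19:-→d20:-→d21:-→d22:-→d23:-→d24:-→d25:-→d26:-→d27:-→d28:-→d29:-→d30:-→d31:-→d32:H3  best=H3
  ? 141.182.255.8  path d0:-→d1:-→d2:-→d3:H5→d4:-→d5:-→d6:-→d7:-→d8:-→d9:-→d10:-→d11:-→d12:-→d13:-→d14:-→d15:-→d16:-→d17:-→d18:-→d19:-→d20:-→d21:-→d22:-→d23:-→d24:H4  best=H4

== LOOKUPS ==
["H0","H0","H3","H3","H4"]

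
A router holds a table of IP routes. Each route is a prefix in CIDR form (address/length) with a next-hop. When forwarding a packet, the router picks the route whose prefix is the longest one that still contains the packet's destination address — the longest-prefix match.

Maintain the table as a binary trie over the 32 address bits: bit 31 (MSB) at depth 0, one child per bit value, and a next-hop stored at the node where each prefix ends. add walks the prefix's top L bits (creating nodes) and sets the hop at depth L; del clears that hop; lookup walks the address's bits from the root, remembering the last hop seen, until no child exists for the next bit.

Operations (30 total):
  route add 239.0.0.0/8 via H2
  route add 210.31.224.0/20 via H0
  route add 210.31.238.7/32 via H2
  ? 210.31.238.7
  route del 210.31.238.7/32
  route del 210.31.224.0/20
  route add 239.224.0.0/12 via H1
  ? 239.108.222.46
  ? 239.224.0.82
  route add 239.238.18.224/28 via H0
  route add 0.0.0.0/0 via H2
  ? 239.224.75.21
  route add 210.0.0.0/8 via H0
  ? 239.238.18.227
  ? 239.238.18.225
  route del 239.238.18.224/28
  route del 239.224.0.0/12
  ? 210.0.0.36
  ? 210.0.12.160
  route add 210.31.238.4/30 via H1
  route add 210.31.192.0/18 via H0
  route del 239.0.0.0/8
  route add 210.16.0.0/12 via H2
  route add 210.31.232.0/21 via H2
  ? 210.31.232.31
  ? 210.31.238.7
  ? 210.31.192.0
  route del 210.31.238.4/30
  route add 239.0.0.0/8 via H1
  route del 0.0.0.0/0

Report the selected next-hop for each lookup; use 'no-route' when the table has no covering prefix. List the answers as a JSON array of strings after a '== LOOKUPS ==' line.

Process each operation:
  + 239.0.0.0/8 (H2) depth=8
  + 210.31.224.0/20 (H0) depth=20
  + 210.31.238.7/32 (H2) depth=32
  ? 210.31.238.7  path d0:-→d1:-→d2:-→d3:-→d4:-→d5:-→d6:-→d7:-→d8:-→d9:-→d10:-→d11:-→d12:-→d13:-→d14:-→d15:-→d16:-→d17:-→d18:-→d19:-→d20:H0→d21:-→d22:-→d23:-→d24:-→d25:-→d26:-→d27:-→d28:-→d29:-→d30:-→d31:-→d32:H2  best=H2
  - 210.31.238.7/32 clear@32
  - 210.31.224.0/20 clear@20
  + 239.224.0.0/12 (H1) depth=12
  ? 239.108.222.46  path d0:-→d1:-→d2:-→d3:-→d4:-→d5:-→d6:-→d7:-→d8:H2  best=H2
  ? 239.224.0.82  path d0:-→d1:-→d2:-→d3:-→d4:-→d5:-→d6:-→d7:-→d8:H2→d9:-→d10:-→d11:-→d12:H1  best=H1
  + 239.238.18.224/28 (H0) depth=28
  + 0.0.0.0/0 (H2) depth=0
  ? 239.224.75.21  path d0:H2→d1:-→d2:-→d3:-→d4:-→d5:-→d6:-→d7:-→d8:H2→d9:-→d10:-→d11:-→d12:H1  best=H1
  + 210.0.0.0/8 (H0) depth=8
  ? 239.238.18.227  path d0:H2→d1:-→d2:-→d3:-→d4:-→d5:-→d6:-→d7:-→d8:H2→d9:-→d10:-→d11:-→d12:H1→d13:-→d14:-→d15:-→d16:-→d17:-→d18:-→d19:-→d20:-→d21:-→d22:-→d23:-→d24:-→d25:-→d26:-→d27:-→d28:H0  best=H0
  ? 239.238.18.225  path d0:H2→d1:-→d2:-→d3:-→d4:-→d5:-→d6:-→d7:-→d8:H2→d9:-→d10:-→d11:-→d12:H1→d13:-→d14:-→d15:-→d16:-→d17:-→d18:-→d19:-→d20:-→d21:-→d22:-→d23:-→d24:-→d25:-→d26:-→d27:-→d28:H0  best=H0
  - 239.238.18.224/28 clear@28
  - 239.224.0.0/12 clear@12
  ? 210.0.0.36  path d0:H2→d1:-→d2:-→d3:-→d4:-→d5:-→d6:-→d7:-→d8:H0→d9:-→d10:-→d11:-  best=H0
  ? 210.0.12.160  path d0:H2→d1:-→d2:-→d3:-→d4:-→d5:-→d6:-→d7:-→d8:H0→d9:-→d10:-→d11:-  best=H0
  + 210.31.238.4/30 (H1) depth=30
  + 210.31.192.0/18 (H0) depth=18
  - 239.0.0.0/8 clear@8
  + 210.16.0.0/12 (H2) depth=12
  + 210.31.232.0/21 (H2) depth=21
  ? 210.31.232.31  path d0:H2→d1:-→d2:-→d3:-→d4:-→d5:-→d6:-→d7:-→d8:H0→d9:-→d10:-→d11:-→d12:H2→d13:-→d14:-→d15:-→d16:-→d17:-→d18:H0→d19:-→d20:-→d21:H2  best=H2
  ? 210.31.238.7  path d0:H2→d1:-→d2:-→d3:-→d4:-→d5:-→d6:-→d7:-→d8:H0→d9:-→d10:-→d11:-→d12:H2→d13:-→d14:-→d15:-→d16:-→d17:-→d18:H0→d19:-→d20:-→d21:H2→d22:-→d23:-→d24:-→d25:-→d26:-→d27:-→d28:-→d29:-→d30:H1→d31:-→d32:-  best=H1
  ? 210.31.192.0  path d0:H2→d1:-→d2:-→d3:-→d4:-→d5:-→d6:-→d7:-→d8:H0→d9:-→d10:-→d11:-→d12:H2→d13:-→d14:-→d15:-→d16:-→d17:-→d18:H0  best=H0
  - 210.31.238.4/30 clear@30
  + 239.0.0.0/8 (H1) depth=8
  - 0.0.0.0/0 clear@0

== LOOKUPS ==
["H2","H2","H1","H1","H0","H0","H0","H0","H2","H1","H0"]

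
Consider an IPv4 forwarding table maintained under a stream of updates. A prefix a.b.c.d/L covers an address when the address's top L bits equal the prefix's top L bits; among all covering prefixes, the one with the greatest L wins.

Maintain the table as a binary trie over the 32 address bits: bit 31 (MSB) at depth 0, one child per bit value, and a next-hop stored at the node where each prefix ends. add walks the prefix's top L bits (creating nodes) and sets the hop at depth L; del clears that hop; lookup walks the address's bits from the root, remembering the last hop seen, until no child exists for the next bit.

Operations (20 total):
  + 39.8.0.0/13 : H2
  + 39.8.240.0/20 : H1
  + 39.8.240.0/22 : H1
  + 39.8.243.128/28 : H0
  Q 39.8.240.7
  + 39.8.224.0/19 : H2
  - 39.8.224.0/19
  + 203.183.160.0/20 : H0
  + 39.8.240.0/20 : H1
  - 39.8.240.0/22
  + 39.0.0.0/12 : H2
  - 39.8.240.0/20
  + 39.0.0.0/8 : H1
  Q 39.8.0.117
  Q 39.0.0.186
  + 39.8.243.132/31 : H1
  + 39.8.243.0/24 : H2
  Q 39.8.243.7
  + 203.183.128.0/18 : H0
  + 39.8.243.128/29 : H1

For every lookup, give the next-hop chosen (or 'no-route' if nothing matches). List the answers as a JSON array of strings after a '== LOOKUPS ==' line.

Process each operation:
  + 39.8.0.0/13 (H2) depth=13
  + 39.8.240.0/20 (H1) depth=20
  + 39.8.240.0/22 (H1) depth=22
  + 39.8.243.128/28 (H0) depth=28
  ? 39.8.240.7  path d0:-→d1:-→d2:-→d3:-→d4:-→d5:-→d6:-→d7:-→d8:-→d9:-→d10:-→d11:-→d12:-→d13:H2→d14:-→d15:-→d16:-→d17:-→d18:-→d19:-→d20:H1→d21:-→d22:H1  best=H1
  + 39.8.224.0/19 (H2) depth=19
  - 39.8.224.0/19 clear@19
  + 203.183.160.0/20 (H0) depth=20
  + 39.8.240.0/20 (H1) depth=20
  - 39.8.240.0/22 clear@22
  + 39.0.0.0/12 (H2) depth=12
  - 39.8.240.0/20 clear@20
  + 39.0.0.0/8 (H1) depth=8
  ? 39.8.0.117  path d0:-→d1:-→d2:-→d3:-→d4:-→d5:-→d6:-→d7:-→d8:H1→d9:-→d10:-→d11:-→d12:H2→d13:H2→d14:-→d15:-→d16:-  best=H2
  ? 39.0.0.186  path d0:-→d1:-→d2:-→d3:-→d4:-→d5:-→d6:-→d7:-→d8:H1→d9:-→d10:-→d11:-→d12:H2  best=H2
  + 39.8.243.132/31 (H1) depth=31
  + 39.8.243.0/24 (H2) depth=24
  ? 39.8.243.7  path d0:-→d1:-→d2:-→d3:-→d4:-→d5:-→d6:-→d7:-→d8:H1→d9:-→d10:-→d11:-→d12:H2→d13:H2→d14:-→d15:-→d16:-→d17:-→d18:-→d19:-→d20:-→d21:-→d22:-→d23:-→d24:H2  best=H2
  + 203.183.128.0/18 (H0) depth=18
  + 39.8.243.128/29 (H1) depth=29

== LOOKUPS ==
["H1","H2","H2","H2"]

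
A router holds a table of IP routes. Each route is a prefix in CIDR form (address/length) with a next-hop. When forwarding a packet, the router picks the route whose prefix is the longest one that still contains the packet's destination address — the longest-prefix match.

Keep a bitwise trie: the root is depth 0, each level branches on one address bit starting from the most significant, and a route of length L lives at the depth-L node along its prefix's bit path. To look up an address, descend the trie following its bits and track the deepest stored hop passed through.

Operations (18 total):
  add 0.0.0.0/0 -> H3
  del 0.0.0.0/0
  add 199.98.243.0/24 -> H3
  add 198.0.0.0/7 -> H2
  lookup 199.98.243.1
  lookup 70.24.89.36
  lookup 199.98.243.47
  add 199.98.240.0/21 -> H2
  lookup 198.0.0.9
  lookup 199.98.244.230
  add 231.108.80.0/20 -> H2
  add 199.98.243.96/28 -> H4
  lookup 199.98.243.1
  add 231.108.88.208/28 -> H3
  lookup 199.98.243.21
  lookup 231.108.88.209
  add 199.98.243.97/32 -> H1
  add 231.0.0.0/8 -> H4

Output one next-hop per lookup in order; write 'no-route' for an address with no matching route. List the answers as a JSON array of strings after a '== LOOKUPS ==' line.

Apply in order:
  + 0.0.0.0/0 (H3) depth=0
  del 0.0.0.0/0 (clear depth 0)
  + 199.98.243.0/24 (H3) depth=24
  + 198.0.0.0/7 (H2) depth=7
  ? 199.98.243.1  path d0:-→d1:-→d2:-→d3:-→d4:-→d5:-→d6:-→d7:H2→d8:-→d9:-→d10:-→d11:-→d12:-→d13:-→d14:-→d15:-→d16:-→d17:-→d18:-→d19:-→d20:-→d21:-→d22:-→d23:-→d24:H3  best=H3
  ? 70.24.89.36  path d0:-  best=no-route
  ? 199.98.243.47  path d0:-→d1:-→d2:-→d3:-→d4:-→d5:-→d6:-→d7:H2→d8:-→d9:-→d10:-→d11:-→d12:-→d13:-→d14:-→d15:-→d16:-→d17:-→d18:-→d19:-→d20:-→d21:-→d22:-→d23:-→d24:H3  best=H3
  + 199.98.240.0/21 (H2) depth=21
  ? 198.0.0.9  path d0:-→d1:-→d2:-→d3:-→d4:-→d5:-→d6:-→d7:H2  best=H2
  ? 199.98.244.230  path d0:-→d1:-→d2:-→d3:-→d4:-→d5:-→d6:-→d7:H2→d8:-→d9:-→d10:-→d11:-→d12:-→d13:-→d14:-→d15:-→d16:-→d17:-→d18:-→d19:-→d20:-→d21:H2  best=H2
  + 231.108.80.0/20 (H2) depth=20
  + 199.98.243.96/28 (H4) depth=28
  ? 199.98.243.1  path d0:-→d1:-→d2:-→d3:-→d4:-→d5:-→d6:-→d7:H2→d8:-→d9:-→d10:-→d11:-→d12:-→d13:-→d14:-→d15:-→d16:-→d17:-→d18:-→d19:-→d20:-→d21:H2→d22:-→d23:-→d24:H3→d25:-  best=H3
  + 231.108.88.208/28 (H3) depth=28
  ? 199.98.243.21  path d0:-→d1:-→d2:-→d3:-→d4:-→d5:-→d6:-→d7:H2→d8:-→d9:-→d10:-→d11:-→d12:-→d13:-→d14:-→d15:-→d16:-→d17:-→d18:-→d19:-→d20:-→d21:H2→d22:-→d23:-→d24:H3→d25:-  best=H3
  ? 231.108.88.209  path d0:-→d1:-→d2:-→d3:-→d4:-→d5:-→d6:-→d7:-→d8:-→d9:-→d10:-→d11:-→d12:-→d13:-→d14:-→d15:-→d16:-→d17:-→d18:-→d19:-→d20:H2→d21:-→d22:-→d23:-→d24:-→d25:-→d26:-→d27:-→d28:H3  best=H3
  + 199.98.243.97/32 (H1) depth=32
  + 231.0.0.0/8 (H4) depth=8

== LOOKUPS ==
["H3","no-route","H3","H2","H2","H3","H3","H3"]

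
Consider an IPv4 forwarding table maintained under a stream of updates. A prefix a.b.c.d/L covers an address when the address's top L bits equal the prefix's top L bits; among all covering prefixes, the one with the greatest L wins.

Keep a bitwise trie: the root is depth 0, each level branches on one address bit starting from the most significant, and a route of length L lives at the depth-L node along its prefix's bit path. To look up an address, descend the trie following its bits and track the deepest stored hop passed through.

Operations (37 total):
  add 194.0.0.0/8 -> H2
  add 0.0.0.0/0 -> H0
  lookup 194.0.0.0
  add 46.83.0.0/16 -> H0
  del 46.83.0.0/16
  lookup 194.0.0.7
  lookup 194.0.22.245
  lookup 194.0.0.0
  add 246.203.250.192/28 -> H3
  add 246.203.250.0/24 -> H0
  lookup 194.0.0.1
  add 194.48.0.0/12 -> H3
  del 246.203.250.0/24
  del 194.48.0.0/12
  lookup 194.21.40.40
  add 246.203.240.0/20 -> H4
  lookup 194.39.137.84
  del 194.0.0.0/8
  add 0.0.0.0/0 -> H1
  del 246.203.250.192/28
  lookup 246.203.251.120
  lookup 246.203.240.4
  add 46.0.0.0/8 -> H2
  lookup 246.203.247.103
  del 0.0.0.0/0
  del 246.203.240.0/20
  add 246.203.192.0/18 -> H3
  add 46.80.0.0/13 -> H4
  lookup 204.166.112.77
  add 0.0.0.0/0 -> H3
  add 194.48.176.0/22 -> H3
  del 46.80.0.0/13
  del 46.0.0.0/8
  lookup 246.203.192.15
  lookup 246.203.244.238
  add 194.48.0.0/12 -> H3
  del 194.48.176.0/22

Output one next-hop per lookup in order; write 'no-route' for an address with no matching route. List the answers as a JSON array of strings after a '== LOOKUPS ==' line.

Trace:
  add 194.0.0.0/8 -> H2 at depth 8
  add 0.0.0.0/0 -> H0 at depth 0
  ? 194.0.0.0  path d0:H0→d1:-→d2:-→d3:-→d4:-→d5:-→d6:-→d7:-→d8:H2  best=H2
  add 46.83.0.0/16 -> H0 at depth 16
  del 46.83.0.0/16 (clear depth 16)
  ? 194.0.0.7  path d0:H0→d1:-→d2:-→d3:-→d4:-→d5:-→d6:-→d7:-→d8:H2  best=H2
  ? 194.0.22.245  path d0:H0→d1:-→d2:-→d3:-→d4:-→d5:-→d6:-→d7:-→d8:H2  best=H2
  ? 194.0.0.0  path d0:H0→d1:-→d2:-→d3:-→d4:-→d5:-→d6:-→d7:-→d8:H2  best=H2
  add 246.203.250.192/28 -> H3 at depth 28
  add 246.203.250.0/24 -> H0 at depth 24
  ? 194.0.0.1  path d0:H0→d1:-→d2:-→d3:-→d4:-→d5:-→d6:-→d7:-→d8:H2  best=H2
  add 194.48.0.0/12 -> H3 at depth 12
  del 246.203.250.0/24 (clear depth 24)
  del 194.48.0.0/12 (clear depth 12)
  ? 194.21.40.40  path d0:H0→d1:-→d2:-→d3:-→d4:-→d5:-→d6:-→d7:-→d8:H2→d9:-→d10:-  best=H2
  add 246.203.240.0/20 -> H4 at depth 20
  ? 194.39.137.84  path d0:H0→d1:-→d2:-→d3:-→d4:-→d5:-→d6:-→d7:-→d8:H2→d9:-→d10:-→d11:-  best=H2
  del 194.0.0.0/8 (clear depth 8)
  add 0.0.0.0/0 -> H1 at depth 0
  del 246.203.250.192/28 (clear depth 28)
  ? 246.203.251.120  path d0:H1→d1:-→d2:-→d3:-→d4:-→d5:-→d6:-→d7:-→d8:-→d9:-→d10:-→d11:-→d12:-→d13:-→d14:-→d15:-→d16:-→d17:-→d18:-→d19:-→d20:H4→d21:-→d22:-→d23:-  best=H4
  ? 246.203.240.4  path d0:H1→d1:-→d2:-→d3:-→d4:-→d5:-→d6:-→d7:-→d8:-→d9:-→d10:-→d11:-→d12:-→d13:-→d14:-→d15:-→d16:-→d17:-→d18:-→d19:-→d20:H4  best=H4
  add 46.0.0.0/8 -> H2 at depth 8
  ? 246.203.247.103  path d0:H1→d1:-→d2:-→d3:-→d4:-→d5:-→d6:-→d7:-→d8:-→d9:-→d10:-→d11:-→d12:-→d13:-→d14:-→d15:-→d16:-→d17:-→d18:-→d19:-→d20:H4  best=H4
  del 0.0.0.0/0 (clear depth 0)
  del 246.203.240.0/20 (clear depth 20)
  add 246.203.192.0/18 -> H3 at depth 18
  add 46.80.0.0/13 -> H4 at depth 13
  ? 204.166.112.77  path d0:-→d1:-→d2:-→d3:-→d4:-  best=no-route
  add 0.0.0.0/0 -> H3 at depth 0
  add 194.48.176.0/22 -> H3 at depth 22
  del 46.80.0.0/13 (clear depth 13)
  del 46.0.0.0/8 (clear depth 8)
  ? 246.203.192.15  path d0:H3→d1:-→d2:-→d3:-→d4:-→d5:-→d6:-→d7:-→d8:-→d9:-→d10:-→d11:-→d12:-→d13:-→d14:-→d15:-→d16:-→d17:-→d18:H3  best=H3
  ? 246.203.244.238  path d0:H3→d1:-→d2:-→d3:-→d4:-→d5:-→d6:-→d7:-→d8:-→d9:-→d10:-→d11:-→d12:-→d13:-→d14:-→d15:-→d16:-→d17:-→d18:H3→d19:-→d20:-  best=H3
  add 194.48.0.0/12 -> H3 at depth 12
  del 194.48.176.0/22 (clear depth 22)

== LOOKUPS ==
["H2","H2","H2","H2","H2","H2","H2","H4","H4","H4","no-route","H3","H3"]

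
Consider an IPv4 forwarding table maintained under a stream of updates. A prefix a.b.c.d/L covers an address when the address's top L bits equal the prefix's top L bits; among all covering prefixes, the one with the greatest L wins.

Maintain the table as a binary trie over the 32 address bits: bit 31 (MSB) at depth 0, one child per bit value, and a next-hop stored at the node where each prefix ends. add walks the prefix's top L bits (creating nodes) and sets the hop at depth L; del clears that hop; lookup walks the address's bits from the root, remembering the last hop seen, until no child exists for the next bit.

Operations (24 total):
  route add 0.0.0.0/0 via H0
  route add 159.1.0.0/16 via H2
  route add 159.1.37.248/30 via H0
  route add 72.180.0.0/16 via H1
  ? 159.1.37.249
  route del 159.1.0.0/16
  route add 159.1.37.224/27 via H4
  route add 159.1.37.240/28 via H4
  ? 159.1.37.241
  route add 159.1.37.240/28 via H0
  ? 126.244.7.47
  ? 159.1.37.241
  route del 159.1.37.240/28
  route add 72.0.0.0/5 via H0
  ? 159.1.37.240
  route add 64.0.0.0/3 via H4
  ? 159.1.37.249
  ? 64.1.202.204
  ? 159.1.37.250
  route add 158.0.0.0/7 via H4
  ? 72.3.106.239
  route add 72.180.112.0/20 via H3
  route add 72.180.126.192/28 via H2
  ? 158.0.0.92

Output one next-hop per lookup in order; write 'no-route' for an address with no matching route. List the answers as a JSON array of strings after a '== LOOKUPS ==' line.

Trace:
  add 0.0.0.0/0 -> H0 at depth 0
  add 159.1.0.0/16 -> H2 at depth 16
  add 159.1.37.248/30 -> H0 at depth 30
  add 72.180.0.0/16 -> H1 at depth 16
  lookup 159.1.37.249: bits 100111110000000100100101111110 walk d0:H0→d1:-→d2:-→d3:-→d4:-→d5:-→d6:-→d7:-→d8:-→d9:-→d10:-→d11:-→d12:-→d13:-→d14:-→d15:-→d16:H2→d17:-→d18:-→d19:-→d20:-→d21:-→d22:-→d23:-→d24:-→d25:-→d26:-→d27:-→d28:-→d29:-→d30:H0 -> H0
  - 159.1.0.0/16 clear@16
  add 159.1.37.224/27 -> H4 at depth 27
  add 159.1.37.240/28 -> H4 at depth 28
  lookup 159.1.37.241: bits 1001111100000001001001011111 walk d0:H0→d1:-→d2:-→d3:-→d4:-→d5:-→d6:-→d7:-→d8:-→d9:-→d10:-→d11:-→d12:-→d13:-→d14:-→d15:-→d16:-→d17:-→d18:-→d19:-→d20:-→d21:-→d22:-→d23:-→d24:-→d25:-→d26:-→d27:H4→d28:H4 -> H4
  add 159.1.37.240/28 -> H0 at depth 28
  lookup 126.244.7.47: bits 01 walk d0:H0→d1:-→d2:- -> H0
  lookup 159.1.37.241: bits 1001111100000001001001011111 walk d0:H0→d1:-→d2:-→d3:-→d4:-→d5:-→d6:-→d7:-→d8:-→d9:-→d10:-→d11:-→d12:-→d13:-→d14:-→d15:-→d16:-→d17:-→d18:-→d19:-→d20:-→d21:-→d22:-→d23:-→d24:-→d25:-→d26:-→d27:H4→d28:H0 -> H0
  - 159.1.37.240/28 clear@28
  add 72.0.0.0/5 -> H0 at depth 5
  lookup 159.1.37.240: bits 1001111100000001001001011111 walk d0:H0→d1:-→d2:-→d3:-→d4:-→d5:-→d6:-→d7:-→d8:-→d9:-→d10:-→d11:-→d12:-→d13:-→d14:-→d15:-→d16:-→d17:-→d18:-→d19:-→d20:-→d21:-→d22:-→d23:-→d24:-→d25:-→d26:-→d27:H4→d28:- -> H4
  add 64.0.0.0/3 -> H4 at depth 3
  lookup 159.1.37.249: bits 100111110000000100100101111110 walk d0:H0→d1:-→d2:-→d3:-→d4:-→d5:-→d6:-→d7:-→d8:-→d9:-→d10:-→d11:-→d12:-→d13:-→d14:-→d15:-→d16:-→d17:-→d18:-→d19:-→d20:-→d21:-→d22:-→d23:-→d24:-→d25:-→d26:-→d27:H4→d28:-→d29:-→d30:H0 -> H0
  lookup 64.1.202.204: bits 0100 walk d0:H0→d1:-→d2:-→d3:H4→d4:- -> H4
  lookup 159.1.37.250: bits 100111110000000100100101111110 walk d0:H0→d1:-→d2:-→d3:-→d4:-→d5:-→d6:-→d7:-→d8:-→d9:-→d10:-→d11:-→d12:-→d13:-→d14:-→d15:-→d16:-→d17:-→d18:-→d19:-→d20:-→d21:-→d22:-→d23:-→d24:-→d25:-→d26:-→d27:H4→d28:-→d29:-→d30:H0 -> H0
  add 158.0.0.0/7 -> H4 at depth 7
  lookup 72.3.106.239: bits 01001000 walk d0:H0→d1:-→d2:-→d3:H4→d4:-→d5:H0→d6:-→d7:-→d8:- -> H0
  add 72.180.112.0/20 -> H3 at depth 20
  add 72.180.126.192/28 -> H2 at depth 28
  lookup 158.0.0.92: bits 1001111 walk d0:H0→d1:-→d2:-→d3:-→d4:-→d5:-→d6:-→d7:H4 -> H4

== LOOKUPS ==
["H0","H4","H0","H0","H4","H0","H4","H0","H0","H4"]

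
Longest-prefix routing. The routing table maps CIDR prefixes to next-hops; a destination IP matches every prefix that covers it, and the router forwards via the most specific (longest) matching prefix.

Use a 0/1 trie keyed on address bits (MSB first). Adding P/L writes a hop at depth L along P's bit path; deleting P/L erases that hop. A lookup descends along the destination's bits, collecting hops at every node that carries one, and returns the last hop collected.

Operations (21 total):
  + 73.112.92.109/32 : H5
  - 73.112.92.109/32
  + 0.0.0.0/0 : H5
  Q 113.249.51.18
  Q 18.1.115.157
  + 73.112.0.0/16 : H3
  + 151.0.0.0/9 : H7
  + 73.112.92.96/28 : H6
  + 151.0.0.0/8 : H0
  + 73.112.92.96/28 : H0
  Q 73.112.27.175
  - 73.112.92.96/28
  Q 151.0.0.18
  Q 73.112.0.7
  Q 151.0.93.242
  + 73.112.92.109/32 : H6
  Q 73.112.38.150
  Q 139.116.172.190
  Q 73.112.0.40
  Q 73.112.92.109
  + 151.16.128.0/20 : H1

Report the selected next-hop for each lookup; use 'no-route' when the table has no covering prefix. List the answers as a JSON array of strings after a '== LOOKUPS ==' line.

Process each operation:
  add 73.112.92.109/32 -> H5 at depth 32
  - 73.112.92.109/32 clear@32
  add 0.0.0.0/0 -> H5 at depth 0
  lookup 113.249.51.18: bits 01 walk d0:H5→d1:-→d2:- -> H5
  lookup 18.1.115.157: bits 0 walk d0:H5→d1:- -> H5
  add 73.112.0.0/16 -> H3 at depth 16
  add 151.0.0.0/9 -> H7 at depth 9
  add 73.112.92.96/28 -> H6 at depth 28
  add 151.0.0.0/8 -> H0 at depth 8
  add 73.112.92.96/28 -> H0 at depth 28
  lookup 73.112.27.175: bits 01001001011100000 walk d0:H5→d1:-→d2:-→d3:-→d4:-→d5:-→d6:-→d7:-→d8:-→d9:-→d10:-→d11:-→d12:-→d13:-→d14:-→d15:-→d16:H3→d17:- -> H3
  - 73.112.92.96/28 clear@28
  lookup 151.0.0.18: bits 100101110 walk d0:H5→d1:-→d2:-→d3:-→d4:-→d5:-→d6:-→d7:-→d8:H0→d9:H7 -> H7
  lookup 73.112.0.7: bits 01001001011100000 walk d0:H5→d1:-→d2:-→d3:-→d4:-→d5:-→d6:-→d7:-→d8:-→d9:-→d10:-→d11:-→d12:-→d13:-→d14:-→d15:-→d16:H3→d17:- -> H3
  lookup 151.0.93.242: bits 100101110 walk d0:H5→d1:-→d2:-→d3:-→d4:-→d5:-→d6:-→d7:-→d8:H0→d9:H7 -> H7
  add 73.112.92.109/32 -> H6 at depth 32
  lookup 73.112.38.150: bits 01001001011100000 walk d0:H5→d1:-→d2:-→d3:-→d4:-→d5:-→d6:-→d7:-→d8:-→d9:-→d10:-→d11:-→d12:-→d13:-→d14:-→d15:-→d16:H3→d17:- -> H3
  lookup 139.116.172.190: bits 100 walk d0:H5→d1:-→d2:-→d3:- -> H5
  lookup 73.112.0.40: bits 01001001011100000 walk d0:H5→d1:-→d2:-→d3:-→d4:-→d5:-→d6:-→d7:-→d8:-→d9:-→d10:-→d11:-→d12:-→d13:-→d14:-→d15:-→d16:H3→d17:- -> H3
  lookup 73.112.92.109: bits 01001001011100000101110001101101 walk d0:H5→d1:-→d2:-→d3:-→d4:-→d5:-→d6:-→d7:-→d8:-→d9:-→d10:-→d11:-→d12:-→d13:-→d14:-→d15:-→d16:H3→d17:-→d18:-→d19:-→d20:-→d21:-→d22:-→d23:-→d24:-→d25:-→d26:-→d27:-→d28:-→d29:-→d30:-→d31:-→d32:H6 -> H6
  add 151.16.128.0/20 -> H1 at depth 20

== LOOKUPS ==
["H5","H5","H3","H7","H3","H7","H3","H5","H3","H6"]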